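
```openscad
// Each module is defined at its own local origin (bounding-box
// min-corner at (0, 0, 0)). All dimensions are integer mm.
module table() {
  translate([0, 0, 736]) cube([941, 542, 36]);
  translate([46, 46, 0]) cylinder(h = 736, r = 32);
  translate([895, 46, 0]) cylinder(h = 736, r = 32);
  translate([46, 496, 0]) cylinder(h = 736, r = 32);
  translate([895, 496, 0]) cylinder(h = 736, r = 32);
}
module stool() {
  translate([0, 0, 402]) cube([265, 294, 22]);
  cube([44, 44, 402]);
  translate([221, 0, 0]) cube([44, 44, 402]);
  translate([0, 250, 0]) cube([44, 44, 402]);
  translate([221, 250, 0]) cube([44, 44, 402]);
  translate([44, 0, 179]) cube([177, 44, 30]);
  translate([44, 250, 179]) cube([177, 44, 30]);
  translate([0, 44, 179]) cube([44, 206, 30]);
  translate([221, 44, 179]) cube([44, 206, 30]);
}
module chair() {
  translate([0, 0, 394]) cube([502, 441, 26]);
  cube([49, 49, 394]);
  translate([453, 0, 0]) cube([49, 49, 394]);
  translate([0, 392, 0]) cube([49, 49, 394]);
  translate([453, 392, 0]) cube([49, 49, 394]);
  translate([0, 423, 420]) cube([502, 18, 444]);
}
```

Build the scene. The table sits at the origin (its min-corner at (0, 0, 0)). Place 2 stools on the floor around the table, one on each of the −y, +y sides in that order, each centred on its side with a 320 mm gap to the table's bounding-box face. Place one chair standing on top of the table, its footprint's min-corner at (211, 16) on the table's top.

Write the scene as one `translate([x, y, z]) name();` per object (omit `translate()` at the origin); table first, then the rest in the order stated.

table();
translate([338, -614, 0]) stool();
translate([338, 862, 0]) stool();
translate([211, 16, 772]) chair();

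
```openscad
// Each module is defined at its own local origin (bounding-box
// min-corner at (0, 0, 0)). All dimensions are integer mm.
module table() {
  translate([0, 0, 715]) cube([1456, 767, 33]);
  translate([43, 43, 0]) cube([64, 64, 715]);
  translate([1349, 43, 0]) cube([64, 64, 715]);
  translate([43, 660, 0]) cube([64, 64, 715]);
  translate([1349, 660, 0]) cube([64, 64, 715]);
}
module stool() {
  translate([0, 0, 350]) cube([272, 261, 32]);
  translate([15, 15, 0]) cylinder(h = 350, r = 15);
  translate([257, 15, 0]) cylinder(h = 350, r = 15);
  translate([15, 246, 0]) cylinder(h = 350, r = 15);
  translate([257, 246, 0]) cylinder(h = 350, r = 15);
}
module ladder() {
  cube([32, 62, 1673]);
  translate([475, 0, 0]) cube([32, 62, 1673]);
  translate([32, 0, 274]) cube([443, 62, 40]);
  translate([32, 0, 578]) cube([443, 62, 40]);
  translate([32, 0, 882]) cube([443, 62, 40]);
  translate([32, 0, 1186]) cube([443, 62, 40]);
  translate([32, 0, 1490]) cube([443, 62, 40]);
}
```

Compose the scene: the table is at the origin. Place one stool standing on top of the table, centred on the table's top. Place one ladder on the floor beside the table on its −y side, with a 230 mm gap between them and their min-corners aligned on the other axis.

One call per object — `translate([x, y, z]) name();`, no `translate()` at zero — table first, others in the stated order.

table();
translate([592, 253, 748]) stool();
translate([0, -292, 0]) ladder();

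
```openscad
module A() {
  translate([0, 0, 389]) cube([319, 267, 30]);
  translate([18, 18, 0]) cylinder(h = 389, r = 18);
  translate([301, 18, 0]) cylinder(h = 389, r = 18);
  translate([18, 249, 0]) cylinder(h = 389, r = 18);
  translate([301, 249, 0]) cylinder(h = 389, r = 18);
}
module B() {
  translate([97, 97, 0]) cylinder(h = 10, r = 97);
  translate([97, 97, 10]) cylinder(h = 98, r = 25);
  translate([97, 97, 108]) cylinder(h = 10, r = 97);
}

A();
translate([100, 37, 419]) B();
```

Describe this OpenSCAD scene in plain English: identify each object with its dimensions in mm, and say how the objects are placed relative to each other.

A is a four-legged stool. The seat is 319×267 mm, 30 mm thick, top at z = 419 mm. It stands on four round legs, each 36 mm in diameter, from z = 0 to the seat underside, each leg's axis is inset half a diameter from the nearest pair of seat edges (so the leg's bounding box is flush with the corner).

B is a spool: two coaxial disc flanges of radius 97 mm and thickness 10 mm, joined by a core cylinder of radius 25 mm and height 98 mm. The lower flange rests on z = 0 and the three cylinders share a vertical axis.

The spool is on top of the stool.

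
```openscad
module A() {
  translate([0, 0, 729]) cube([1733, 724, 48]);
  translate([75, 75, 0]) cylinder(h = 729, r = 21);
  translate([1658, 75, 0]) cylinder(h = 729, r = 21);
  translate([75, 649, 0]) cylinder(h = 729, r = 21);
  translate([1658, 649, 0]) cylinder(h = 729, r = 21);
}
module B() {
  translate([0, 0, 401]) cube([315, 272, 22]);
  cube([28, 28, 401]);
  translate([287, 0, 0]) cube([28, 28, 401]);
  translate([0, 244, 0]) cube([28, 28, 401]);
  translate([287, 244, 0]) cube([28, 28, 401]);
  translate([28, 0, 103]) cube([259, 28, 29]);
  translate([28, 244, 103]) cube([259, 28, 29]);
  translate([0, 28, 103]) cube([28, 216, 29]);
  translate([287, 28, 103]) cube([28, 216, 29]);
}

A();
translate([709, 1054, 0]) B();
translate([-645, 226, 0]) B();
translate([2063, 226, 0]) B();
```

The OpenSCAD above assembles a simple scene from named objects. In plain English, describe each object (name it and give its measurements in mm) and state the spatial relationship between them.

A is a rectangular dining table. The top is 1733×724×48 mm with its upper surface at z = 777 mm. It stands on four round legs of 42 mm diameter, each leg's bounding box inset 54 mm from the nearest pair of top edges, running from the floor to the underside of the top.

B is a four-legged stool. The seat is a 315×272×22 mm slab whose top surface is at z = 423 mm; four square legs, each 28×28 mm in cross-section, run from the floor (z = 0) to the underside of the seat, each flush with a corner of the seat. Four stretchers, 28 mm wide and 29 mm tall, connect adjacent legs with their undersides at z = 103 mm, each running between the inner faces of the legs it joins and aligned with the legs' outer faces on the other axis.

Three stools sit around the table at the +y, −x, +x sides.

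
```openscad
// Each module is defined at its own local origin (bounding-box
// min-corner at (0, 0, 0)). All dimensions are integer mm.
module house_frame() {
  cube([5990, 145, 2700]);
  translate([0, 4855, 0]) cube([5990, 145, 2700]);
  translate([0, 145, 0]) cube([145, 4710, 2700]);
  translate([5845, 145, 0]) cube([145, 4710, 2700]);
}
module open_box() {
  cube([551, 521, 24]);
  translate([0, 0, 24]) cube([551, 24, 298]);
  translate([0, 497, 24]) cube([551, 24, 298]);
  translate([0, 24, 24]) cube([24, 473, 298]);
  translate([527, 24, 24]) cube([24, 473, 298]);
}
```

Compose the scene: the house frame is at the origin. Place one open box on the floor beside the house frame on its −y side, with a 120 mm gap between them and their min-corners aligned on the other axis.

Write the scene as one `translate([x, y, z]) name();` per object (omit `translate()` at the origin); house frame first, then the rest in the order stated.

house_frame();
translate([0, -641, 0]) open_box();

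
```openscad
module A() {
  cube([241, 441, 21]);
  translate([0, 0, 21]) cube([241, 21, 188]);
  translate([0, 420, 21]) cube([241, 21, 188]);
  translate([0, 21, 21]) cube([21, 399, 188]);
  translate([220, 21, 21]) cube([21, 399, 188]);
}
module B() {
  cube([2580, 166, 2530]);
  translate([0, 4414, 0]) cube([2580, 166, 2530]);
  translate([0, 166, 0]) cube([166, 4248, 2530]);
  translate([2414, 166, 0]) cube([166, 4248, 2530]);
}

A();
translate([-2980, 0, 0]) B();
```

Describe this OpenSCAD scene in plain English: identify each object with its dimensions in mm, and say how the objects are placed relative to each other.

A is an open storage box with external size 241×441×209 mm and wall thickness 21 mm (the base is also 21 mm thick). The base covers the whole footprint; the four walls stand on the base, with the y-facing walls full-width and the x-facing walls fitting between their inner faces.

B is the wall frame of a small rectangular building: four walls, each 2530 mm tall and 166 mm thick, enclosing a footprint 2580 mm (x) by 4580 mm (y) outside-to-outside, with no floor or roof. The front and back walls (the −y and +y sides) span the full width; the two side walls fit between them.

The house frame is on the floor beside the open box on its −x side.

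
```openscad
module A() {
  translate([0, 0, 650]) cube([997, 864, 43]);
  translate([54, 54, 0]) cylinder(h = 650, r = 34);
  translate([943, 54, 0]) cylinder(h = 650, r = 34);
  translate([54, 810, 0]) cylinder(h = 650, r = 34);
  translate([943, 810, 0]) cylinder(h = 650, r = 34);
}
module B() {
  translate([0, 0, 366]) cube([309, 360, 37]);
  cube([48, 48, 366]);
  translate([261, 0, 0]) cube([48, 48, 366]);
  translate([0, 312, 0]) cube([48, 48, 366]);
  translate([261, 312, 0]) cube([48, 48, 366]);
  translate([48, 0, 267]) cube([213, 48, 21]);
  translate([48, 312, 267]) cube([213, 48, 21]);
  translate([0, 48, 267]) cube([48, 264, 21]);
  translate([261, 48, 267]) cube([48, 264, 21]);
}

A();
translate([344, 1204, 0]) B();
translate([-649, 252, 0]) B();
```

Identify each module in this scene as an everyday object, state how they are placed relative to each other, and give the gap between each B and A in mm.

A is a table. B is a stool. Two stools sit around the table at the +y, −x sides. The gap between each stool and the table is 340 mm.

Each stool's nearest face is 340 mm from the table's bounding box.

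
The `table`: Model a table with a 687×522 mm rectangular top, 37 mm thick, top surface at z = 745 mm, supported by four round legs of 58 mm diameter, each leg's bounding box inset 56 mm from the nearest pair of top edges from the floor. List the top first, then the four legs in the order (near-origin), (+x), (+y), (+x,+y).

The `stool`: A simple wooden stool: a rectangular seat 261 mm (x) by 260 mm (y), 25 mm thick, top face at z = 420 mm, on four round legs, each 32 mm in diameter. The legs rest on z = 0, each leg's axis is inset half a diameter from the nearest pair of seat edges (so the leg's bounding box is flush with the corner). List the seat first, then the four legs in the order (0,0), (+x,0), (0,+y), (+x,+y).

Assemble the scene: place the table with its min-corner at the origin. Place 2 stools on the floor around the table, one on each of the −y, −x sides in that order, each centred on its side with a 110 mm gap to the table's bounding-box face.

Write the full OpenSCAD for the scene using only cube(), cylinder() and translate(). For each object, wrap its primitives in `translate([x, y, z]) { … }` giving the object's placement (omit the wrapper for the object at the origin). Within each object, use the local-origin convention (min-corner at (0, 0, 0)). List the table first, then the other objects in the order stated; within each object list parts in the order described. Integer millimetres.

translate([0, 0, 708]) cube([687, 522, 37]);
translate([85, 85, 0]) cylinder(h = 708, r = 29);
translate([602, 85, 0]) cylinder(h = 708, r = 29);
translate([85, 437, 0]) cylinder(h = 708, r = 29);
translate([602, 437, 0]) cylinder(h = 708, r = 29);
translate([213, -370, 0]) {
  translate([0, 0, 395]) cube([261, 260, 25]);
  translate([16, 16, 0]) cylinder(h = 395, r = 16);
  translate([245, 16, 0]) cylinder(h = 395, r = 16);
  translate([16, 244, 0]) cylinder(h = 395, r = 16);
  translate([245, 244, 0]) cylinder(h = 395, r = 16);
}
translate([-371, 131, 0]) {
  translate([0, 0, 395]) cube([261, 260, 25]);
  translate([16, 16, 0]) cylinder(h = 395, r = 16);
  translate([245, 16, 0]) cylinder(h = 395, r = 16);
  translate([16, 244, 0]) cylinder(h = 395, r = 16);
  translate([245, 244, 0]) cylinder(h = 395, r = 16);
}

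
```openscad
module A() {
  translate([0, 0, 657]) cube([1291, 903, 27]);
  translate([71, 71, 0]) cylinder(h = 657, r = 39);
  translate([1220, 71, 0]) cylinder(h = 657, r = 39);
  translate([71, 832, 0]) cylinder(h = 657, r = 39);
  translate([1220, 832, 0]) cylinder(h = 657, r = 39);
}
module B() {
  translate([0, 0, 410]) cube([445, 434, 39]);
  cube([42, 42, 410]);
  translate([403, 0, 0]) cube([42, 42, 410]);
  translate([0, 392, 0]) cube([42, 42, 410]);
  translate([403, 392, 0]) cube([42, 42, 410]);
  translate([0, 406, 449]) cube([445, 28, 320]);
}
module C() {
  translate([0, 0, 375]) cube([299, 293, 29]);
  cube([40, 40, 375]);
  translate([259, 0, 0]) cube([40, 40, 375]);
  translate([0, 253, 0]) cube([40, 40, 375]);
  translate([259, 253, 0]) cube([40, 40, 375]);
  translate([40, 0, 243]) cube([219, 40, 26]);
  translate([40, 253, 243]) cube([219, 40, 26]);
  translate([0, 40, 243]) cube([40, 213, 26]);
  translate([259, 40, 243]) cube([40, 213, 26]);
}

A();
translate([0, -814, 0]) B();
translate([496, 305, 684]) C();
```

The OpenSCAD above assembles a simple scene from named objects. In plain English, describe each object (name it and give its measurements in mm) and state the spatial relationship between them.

A is a table: top 1291 mm (x) × 903 mm (y), 27 mm thick, upper face at z = 684 mm, on four round legs of 78 mm diameter, each leg's bounding box inset 32 mm from the nearest pair of top edges, running from z = 0 to the bottom of the top.

B is a chair: 445×434 mm seat, 39 mm thick, top at z = 449 mm, on four 42 mm square corner legs flush with the seat edges. A 28 mm thick backrest slab spans the full seat width, extending 320 mm above the seat top, its back face flush with the seat's +y edge.

C is a four-legged stool. The seat is a 299×293×29 mm slab whose top surface is at z = 404 mm; four square legs, each 40×40 mm in cross-section, run from the floor (z = 0) to the underside of the seat, each flush with a corner of the seat. Four stretchers, 40 mm wide and 26 mm tall, connect adjacent legs with their undersides at z = 243 mm, each running between the inner faces of the legs it joins and aligned with the legs' outer faces on the other axis.

The chair is on the floor beside the table on its −y side. The stool is on top of the table, centred.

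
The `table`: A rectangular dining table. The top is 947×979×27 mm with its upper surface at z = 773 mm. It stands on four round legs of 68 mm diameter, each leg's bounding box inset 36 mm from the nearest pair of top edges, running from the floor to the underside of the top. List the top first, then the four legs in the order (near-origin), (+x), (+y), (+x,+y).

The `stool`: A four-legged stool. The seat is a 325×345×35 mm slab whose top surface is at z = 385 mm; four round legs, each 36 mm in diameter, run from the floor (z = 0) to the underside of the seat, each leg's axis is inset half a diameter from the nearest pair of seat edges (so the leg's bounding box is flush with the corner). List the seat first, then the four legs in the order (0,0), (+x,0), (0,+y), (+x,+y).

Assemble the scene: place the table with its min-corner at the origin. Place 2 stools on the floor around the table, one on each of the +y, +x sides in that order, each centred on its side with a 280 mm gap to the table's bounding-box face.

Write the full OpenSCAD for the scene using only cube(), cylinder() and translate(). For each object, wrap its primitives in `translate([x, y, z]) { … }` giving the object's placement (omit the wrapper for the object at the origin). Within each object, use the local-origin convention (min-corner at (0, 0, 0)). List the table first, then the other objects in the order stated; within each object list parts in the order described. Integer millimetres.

translate([0, 0, 746]) cube([947, 979, 27]);
translate([70, 70, 0]) cylinder(h = 746, r = 34);
translate([877, 70, 0]) cylinder(h = 746, r = 34);
translate([70, 909, 0]) cylinder(h = 746, r = 34);
translate([877, 909, 0]) cylinder(h = 746, r = 34);
translate([311, 1259, 0]) {
  translate([0, 0, 350]) cube([325, 345, 35]);
  translate([18, 18, 0]) cylinder(h = 350, r = 18);
  translate([307, 18, 0]) cylinder(h = 350, r = 18);
  translate([18, 327, 0]) cylinder(h = 350, r = 18);
  translate([307, 327, 0]) cylinder(h = 350, r = 18);
}
translate([1227, 317, 0]) {
  translate([0, 0, 350]) cube([325, 345, 35]);
  translate([18, 18, 0]) cylinder(h = 350, r = 18);
  translate([307, 18, 0]) cylinder(h = 350, r = 18);
  translate([18, 327, 0]) cylinder(h = 350, r = 18);
  translate([307, 327, 0]) cylinder(h = 350, r = 18);
}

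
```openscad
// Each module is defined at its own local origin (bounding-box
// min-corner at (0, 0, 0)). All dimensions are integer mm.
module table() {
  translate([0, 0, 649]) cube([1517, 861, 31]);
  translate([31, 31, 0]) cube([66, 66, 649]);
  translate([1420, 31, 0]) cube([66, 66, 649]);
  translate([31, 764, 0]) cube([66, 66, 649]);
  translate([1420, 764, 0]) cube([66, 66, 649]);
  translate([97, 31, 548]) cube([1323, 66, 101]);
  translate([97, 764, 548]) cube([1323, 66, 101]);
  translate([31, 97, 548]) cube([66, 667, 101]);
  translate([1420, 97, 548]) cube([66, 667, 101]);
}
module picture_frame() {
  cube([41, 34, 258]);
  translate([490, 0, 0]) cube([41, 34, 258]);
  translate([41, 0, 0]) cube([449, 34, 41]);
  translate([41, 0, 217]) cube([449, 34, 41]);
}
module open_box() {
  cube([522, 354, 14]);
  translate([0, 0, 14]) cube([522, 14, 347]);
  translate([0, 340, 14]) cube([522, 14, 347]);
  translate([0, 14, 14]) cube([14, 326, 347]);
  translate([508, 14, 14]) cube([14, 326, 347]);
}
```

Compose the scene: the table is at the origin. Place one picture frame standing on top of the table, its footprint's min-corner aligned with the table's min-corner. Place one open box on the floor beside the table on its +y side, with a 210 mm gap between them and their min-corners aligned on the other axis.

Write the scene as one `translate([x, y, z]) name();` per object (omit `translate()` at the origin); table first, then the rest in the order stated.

table();
translate([0, 0, 680]) picture_frame();
translate([0, 1071, 0]) open_box();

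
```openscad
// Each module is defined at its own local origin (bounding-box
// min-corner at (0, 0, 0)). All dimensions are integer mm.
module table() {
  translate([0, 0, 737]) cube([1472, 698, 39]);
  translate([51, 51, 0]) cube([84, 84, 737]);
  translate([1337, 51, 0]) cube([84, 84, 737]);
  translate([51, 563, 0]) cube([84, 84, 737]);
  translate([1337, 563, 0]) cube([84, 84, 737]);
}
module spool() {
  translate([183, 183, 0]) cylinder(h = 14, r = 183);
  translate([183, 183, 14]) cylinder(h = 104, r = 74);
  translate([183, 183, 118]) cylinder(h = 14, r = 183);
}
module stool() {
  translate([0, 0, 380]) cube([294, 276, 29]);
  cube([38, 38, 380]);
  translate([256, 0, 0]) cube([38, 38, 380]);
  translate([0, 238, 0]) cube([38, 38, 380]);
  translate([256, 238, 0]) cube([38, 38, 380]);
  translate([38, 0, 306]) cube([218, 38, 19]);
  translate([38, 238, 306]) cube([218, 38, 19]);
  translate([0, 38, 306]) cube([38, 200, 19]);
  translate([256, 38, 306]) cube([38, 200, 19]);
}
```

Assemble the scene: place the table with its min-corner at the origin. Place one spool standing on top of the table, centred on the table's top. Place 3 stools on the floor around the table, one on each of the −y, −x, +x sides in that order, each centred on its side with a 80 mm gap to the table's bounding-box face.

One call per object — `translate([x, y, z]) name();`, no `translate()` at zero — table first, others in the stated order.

table();
translate([553, 166, 776]) spool();
translate([589, -356, 0]) stool();
translate([-374, 211, 0]) stool();
translate([1552, 211, 0]) stool();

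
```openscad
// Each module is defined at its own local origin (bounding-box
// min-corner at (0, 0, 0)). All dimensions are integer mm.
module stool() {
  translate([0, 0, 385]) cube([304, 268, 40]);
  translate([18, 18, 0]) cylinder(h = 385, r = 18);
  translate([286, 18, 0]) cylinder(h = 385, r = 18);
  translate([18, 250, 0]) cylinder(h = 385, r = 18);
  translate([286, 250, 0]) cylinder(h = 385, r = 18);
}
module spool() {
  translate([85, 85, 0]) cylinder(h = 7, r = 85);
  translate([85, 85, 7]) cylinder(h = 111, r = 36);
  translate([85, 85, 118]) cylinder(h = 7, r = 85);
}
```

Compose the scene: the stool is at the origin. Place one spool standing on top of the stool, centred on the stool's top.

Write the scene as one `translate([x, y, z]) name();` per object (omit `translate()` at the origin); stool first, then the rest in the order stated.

stool();
translate([67, 49, 425]) spool();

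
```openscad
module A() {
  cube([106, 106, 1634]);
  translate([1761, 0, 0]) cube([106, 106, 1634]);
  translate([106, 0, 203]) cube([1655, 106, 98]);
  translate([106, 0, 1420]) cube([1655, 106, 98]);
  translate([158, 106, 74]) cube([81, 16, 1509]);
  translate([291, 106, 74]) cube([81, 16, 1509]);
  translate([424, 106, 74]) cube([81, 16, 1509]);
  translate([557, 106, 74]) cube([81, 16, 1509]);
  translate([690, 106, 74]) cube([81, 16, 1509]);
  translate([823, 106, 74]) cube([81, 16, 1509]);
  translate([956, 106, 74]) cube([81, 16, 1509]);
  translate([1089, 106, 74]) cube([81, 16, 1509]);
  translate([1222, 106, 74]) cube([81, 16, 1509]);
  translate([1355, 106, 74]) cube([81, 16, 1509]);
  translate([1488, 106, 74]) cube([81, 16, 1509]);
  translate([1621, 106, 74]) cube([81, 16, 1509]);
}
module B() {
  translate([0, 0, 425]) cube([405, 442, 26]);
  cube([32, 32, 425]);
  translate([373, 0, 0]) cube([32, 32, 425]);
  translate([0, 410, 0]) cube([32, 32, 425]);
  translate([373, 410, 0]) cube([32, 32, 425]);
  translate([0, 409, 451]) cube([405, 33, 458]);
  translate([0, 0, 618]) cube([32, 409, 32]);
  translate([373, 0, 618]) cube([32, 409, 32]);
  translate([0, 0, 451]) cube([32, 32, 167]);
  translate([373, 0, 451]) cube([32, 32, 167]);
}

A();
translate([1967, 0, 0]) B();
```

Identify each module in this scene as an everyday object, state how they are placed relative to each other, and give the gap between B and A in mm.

The chair's nearest face is 100 mm from the fence section's +x face.

A is a fence section. B is a chair. The chair is on the floor beside the fence section on its +x side. The gap between the chair and the fence section is 100 mm.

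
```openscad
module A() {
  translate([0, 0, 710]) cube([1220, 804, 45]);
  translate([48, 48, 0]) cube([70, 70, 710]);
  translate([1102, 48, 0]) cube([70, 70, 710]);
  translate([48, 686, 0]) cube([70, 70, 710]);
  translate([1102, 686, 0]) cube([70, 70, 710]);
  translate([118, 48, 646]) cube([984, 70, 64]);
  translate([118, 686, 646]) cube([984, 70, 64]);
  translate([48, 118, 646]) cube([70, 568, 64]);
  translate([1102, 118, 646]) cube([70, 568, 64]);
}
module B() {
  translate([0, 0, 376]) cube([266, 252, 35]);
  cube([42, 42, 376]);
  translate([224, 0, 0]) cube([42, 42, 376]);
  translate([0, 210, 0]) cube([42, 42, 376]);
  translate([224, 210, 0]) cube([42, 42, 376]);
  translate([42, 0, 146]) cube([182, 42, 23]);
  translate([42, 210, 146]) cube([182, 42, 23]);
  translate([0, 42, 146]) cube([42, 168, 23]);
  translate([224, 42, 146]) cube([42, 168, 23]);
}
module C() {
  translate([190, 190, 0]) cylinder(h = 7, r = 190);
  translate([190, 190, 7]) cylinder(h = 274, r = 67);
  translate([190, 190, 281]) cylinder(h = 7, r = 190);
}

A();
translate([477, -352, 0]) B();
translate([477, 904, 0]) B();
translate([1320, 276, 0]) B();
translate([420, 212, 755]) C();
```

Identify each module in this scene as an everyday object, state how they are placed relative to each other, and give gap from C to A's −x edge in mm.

The spool's min-x is at 420; the table's min-x is 0; gap = 420 mm.

A is a table. B is a stool. C is a spool. Three stools sit around the table at the −y, +y, +x sides. The spool is on top of the table, centred. The gap from the spool to the table's −x edge is 420 mm.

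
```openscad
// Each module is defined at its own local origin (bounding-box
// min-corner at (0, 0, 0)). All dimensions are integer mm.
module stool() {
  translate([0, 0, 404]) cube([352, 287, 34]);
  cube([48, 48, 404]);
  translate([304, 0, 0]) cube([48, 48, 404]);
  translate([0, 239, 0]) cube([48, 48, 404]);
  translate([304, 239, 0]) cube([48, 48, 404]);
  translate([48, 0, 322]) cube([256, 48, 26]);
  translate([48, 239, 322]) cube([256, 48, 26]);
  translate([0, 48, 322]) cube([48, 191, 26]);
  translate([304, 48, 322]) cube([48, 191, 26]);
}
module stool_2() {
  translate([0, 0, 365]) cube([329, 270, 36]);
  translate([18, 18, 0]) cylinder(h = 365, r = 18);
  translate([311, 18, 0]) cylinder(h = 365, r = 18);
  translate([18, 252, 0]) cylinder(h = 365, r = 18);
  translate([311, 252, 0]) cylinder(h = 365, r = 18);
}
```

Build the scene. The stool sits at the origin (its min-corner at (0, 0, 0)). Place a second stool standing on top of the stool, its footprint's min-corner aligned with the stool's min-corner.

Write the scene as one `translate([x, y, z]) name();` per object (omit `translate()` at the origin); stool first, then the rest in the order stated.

stool();
translate([0, 0, 438]) stool_2();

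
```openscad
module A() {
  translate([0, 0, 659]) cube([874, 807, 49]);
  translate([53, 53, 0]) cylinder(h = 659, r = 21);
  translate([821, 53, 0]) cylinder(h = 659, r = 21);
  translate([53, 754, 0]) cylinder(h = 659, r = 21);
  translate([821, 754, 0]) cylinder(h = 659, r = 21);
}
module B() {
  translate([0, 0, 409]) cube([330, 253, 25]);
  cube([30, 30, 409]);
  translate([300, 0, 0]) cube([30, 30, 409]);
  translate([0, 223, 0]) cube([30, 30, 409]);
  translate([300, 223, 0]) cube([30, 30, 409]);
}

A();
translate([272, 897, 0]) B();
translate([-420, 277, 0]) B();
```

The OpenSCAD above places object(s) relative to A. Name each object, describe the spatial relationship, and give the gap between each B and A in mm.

Each stool's nearest face is 90 mm from the table's bounding box.

A is a table. B is a stool. Two stools sit around the table at the +y, −x sides. The gap between each stool and the table is 90 mm.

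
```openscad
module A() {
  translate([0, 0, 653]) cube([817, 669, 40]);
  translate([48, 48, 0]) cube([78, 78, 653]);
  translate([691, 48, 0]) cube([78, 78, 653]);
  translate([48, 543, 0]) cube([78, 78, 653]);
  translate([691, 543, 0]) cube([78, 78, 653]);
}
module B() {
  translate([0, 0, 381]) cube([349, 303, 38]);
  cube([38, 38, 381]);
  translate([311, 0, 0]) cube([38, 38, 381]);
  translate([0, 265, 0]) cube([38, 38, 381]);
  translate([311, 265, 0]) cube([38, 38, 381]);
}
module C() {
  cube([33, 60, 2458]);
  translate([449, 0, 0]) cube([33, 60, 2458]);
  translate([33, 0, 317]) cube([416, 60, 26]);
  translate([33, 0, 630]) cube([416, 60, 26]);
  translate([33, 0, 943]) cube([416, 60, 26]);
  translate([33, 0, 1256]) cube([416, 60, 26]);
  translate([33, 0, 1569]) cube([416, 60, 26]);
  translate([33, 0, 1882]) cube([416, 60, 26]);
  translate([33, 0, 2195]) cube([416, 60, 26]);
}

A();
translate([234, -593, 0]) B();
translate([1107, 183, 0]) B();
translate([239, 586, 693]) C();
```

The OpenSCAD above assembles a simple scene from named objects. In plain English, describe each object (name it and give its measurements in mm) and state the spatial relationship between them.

A is a rectangular dining table. The top is 817×669×40 mm with its upper surface at z = 693 mm. It stands on four 78×78 mm square legs, each inset 48 mm from the nearest pair of top edges, running from the floor to the underside of the top.

B is a four-legged stool. The seat is 349×303 mm, 38 mm thick, top at z = 419 mm. It stands on four square legs, each 38×38 mm in cross-section, from z = 0 to the seat underside, each flush with a corner of the seat.

C is a wooden ladder with two side rails of 33×60 mm section and 2458 mm height, set 482 mm apart overall. Between them run 7 rectangular rungs (60 mm deep, 26 mm thick), front faces flush with the rails' −y face. The bottom of the first rung is 317 mm above the floor and each subsequent rung is 313 mm higher than the one below.

Two stools sit around the table at the −y, +x sides. The ladder is on top of the table.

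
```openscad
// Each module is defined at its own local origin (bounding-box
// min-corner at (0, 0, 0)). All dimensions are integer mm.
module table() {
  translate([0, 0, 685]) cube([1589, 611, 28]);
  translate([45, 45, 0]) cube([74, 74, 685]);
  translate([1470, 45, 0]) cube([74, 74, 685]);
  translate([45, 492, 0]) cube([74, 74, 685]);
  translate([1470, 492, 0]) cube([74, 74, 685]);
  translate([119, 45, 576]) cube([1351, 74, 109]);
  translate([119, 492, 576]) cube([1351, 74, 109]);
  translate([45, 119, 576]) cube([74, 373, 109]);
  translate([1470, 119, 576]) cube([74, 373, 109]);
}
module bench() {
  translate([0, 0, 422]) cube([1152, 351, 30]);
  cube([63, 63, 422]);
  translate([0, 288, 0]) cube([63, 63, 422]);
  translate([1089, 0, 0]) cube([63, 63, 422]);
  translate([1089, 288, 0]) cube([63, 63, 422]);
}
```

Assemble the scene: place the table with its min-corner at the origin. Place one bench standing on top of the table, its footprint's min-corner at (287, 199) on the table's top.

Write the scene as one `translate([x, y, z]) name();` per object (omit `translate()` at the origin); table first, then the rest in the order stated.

table();
translate([287, 199, 713]) bench();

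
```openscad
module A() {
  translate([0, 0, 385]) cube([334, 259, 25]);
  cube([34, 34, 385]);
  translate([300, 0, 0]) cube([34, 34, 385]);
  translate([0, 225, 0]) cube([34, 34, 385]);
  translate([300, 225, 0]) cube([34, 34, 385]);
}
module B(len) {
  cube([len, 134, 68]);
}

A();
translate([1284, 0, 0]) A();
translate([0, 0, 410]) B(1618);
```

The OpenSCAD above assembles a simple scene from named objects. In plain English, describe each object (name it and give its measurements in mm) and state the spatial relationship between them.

A is a simple wooden stool: a rectangular seat 334 mm (x) by 259 mm (y), 25 mm thick, top face at z = 410 mm, on four square legs, each 34×34 mm in cross-section. The legs rest on z = 0, each flush with a corner of the seat.

B is a rectangular beam 1618 mm long (x), 134 mm deep (y), 68 mm thick (z).

The beam spans the tops of two stools placed 950 mm apart, resting at z = 410 mm.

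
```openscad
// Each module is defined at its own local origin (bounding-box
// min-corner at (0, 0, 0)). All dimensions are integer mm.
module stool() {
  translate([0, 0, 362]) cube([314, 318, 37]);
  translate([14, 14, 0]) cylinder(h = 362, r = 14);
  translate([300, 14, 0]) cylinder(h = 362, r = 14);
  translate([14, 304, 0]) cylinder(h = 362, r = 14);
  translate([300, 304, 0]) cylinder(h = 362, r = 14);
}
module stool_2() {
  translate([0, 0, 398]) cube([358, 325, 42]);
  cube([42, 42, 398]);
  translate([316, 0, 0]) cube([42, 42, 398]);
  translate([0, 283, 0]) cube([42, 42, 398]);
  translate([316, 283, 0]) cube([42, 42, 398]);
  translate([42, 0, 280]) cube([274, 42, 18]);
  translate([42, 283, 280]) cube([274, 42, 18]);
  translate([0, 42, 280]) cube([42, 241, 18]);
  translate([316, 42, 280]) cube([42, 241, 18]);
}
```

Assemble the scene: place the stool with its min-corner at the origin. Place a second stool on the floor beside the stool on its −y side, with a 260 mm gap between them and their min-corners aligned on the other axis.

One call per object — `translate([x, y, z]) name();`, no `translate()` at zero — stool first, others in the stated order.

stool();
translate([0, -585, 0]) stool_2();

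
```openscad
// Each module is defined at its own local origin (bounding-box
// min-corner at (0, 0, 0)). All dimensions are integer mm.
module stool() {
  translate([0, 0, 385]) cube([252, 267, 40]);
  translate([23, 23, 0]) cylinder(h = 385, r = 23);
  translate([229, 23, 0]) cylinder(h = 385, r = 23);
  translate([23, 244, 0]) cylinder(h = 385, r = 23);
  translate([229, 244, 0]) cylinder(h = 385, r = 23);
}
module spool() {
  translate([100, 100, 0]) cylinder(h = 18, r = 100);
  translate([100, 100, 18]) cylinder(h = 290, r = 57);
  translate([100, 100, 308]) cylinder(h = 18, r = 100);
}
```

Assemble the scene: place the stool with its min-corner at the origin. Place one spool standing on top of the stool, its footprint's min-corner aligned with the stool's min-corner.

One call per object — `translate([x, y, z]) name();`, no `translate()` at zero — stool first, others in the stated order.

stool();
translate([0, 0, 425]) spool();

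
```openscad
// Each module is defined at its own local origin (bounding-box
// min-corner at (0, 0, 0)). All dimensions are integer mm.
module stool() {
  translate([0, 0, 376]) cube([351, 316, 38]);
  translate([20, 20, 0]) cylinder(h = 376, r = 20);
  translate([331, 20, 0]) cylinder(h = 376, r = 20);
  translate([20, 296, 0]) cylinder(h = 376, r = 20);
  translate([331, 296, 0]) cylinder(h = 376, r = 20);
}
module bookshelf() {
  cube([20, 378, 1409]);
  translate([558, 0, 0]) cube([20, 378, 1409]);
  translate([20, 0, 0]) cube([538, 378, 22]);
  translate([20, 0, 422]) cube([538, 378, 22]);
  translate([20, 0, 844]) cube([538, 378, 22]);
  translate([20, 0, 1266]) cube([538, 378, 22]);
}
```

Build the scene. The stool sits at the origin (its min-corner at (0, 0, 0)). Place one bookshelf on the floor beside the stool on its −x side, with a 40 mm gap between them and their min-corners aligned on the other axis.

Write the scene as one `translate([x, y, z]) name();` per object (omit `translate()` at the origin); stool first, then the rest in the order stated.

stool();
translate([-618, 0, 0]) bookshelf();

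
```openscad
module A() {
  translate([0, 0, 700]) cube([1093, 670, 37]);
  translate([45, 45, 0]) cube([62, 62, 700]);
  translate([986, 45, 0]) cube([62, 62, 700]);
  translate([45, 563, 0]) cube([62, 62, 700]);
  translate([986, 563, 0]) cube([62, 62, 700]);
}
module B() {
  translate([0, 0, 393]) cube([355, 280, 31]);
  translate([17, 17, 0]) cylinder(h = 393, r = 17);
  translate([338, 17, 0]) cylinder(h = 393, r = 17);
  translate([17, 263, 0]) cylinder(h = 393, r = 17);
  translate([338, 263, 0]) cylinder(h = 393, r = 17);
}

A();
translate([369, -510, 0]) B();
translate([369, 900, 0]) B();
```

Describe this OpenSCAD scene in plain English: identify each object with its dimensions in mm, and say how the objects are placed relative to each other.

A is a table: top 1093 mm (x) × 670 mm (y), 37 mm thick, upper face at z = 737 mm, on four 62×62 mm square legs, each inset 45 mm from the nearest pair of top edges, running from z = 0 to the bottom of the top.

B is a four-legged stool. The seat is a 355×280×31 mm slab whose top surface is at z = 424 mm; four round legs, each 34 mm in diameter, run from the floor (z = 0) to the underside of the seat, each leg's axis is inset half a diameter from the nearest pair of seat edges (so the leg's bounding box is flush with the corner).

Two stools sit around the table at the −y, +y sides.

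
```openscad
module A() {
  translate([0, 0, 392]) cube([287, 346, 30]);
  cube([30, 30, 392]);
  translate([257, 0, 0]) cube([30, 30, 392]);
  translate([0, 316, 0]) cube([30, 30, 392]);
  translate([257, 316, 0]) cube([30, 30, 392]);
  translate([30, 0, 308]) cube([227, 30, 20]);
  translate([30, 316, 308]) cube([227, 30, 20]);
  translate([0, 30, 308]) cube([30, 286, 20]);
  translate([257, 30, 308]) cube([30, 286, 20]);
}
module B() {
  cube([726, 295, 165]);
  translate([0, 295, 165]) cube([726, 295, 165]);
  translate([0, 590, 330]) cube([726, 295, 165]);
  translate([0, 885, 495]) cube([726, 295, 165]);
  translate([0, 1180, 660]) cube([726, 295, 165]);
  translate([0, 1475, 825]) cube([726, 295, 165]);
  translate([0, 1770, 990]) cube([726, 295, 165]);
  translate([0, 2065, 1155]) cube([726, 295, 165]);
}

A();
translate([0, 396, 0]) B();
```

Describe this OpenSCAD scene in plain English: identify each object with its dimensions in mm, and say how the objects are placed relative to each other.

A is a four-legged stool. The seat is 287×346 mm, 30 mm thick, top at z = 422 mm. It stands on four square legs, each 30×30 mm in cross-section, from z = 0 to the seat underside, each flush with a corner of the seat. Four stretchers, 30 mm wide and 20 mm tall, connect adjacent legs with their undersides at z = 308 mm, each running between the inner faces of the legs it joins and aligned with the legs' outer faces on the other axis.

B is a straight staircase of 8 solid steps. Each step is 726 mm wide (x), 295 mm deep (y, the going) and 165 mm tall (the rise). The first step rests on the floor; each subsequent step sits one going further in +y and one rise higher in +z, directly behind and above the previous step with no overlap.

The staircase is on the floor beside the stool on its +y side.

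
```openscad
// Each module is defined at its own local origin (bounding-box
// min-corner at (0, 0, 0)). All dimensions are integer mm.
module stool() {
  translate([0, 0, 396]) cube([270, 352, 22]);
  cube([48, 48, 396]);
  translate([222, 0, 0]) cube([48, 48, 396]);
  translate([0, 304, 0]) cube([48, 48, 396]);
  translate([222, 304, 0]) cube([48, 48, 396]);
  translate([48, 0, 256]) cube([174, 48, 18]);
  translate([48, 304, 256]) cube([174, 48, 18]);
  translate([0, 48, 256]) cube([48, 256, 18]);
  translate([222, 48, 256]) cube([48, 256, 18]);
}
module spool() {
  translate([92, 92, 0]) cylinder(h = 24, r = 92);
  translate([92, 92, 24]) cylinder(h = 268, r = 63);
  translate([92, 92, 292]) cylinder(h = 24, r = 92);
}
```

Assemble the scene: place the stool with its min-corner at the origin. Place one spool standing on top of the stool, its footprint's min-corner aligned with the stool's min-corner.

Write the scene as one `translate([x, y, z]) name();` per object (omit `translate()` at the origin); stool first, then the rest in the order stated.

stool();
translate([0, 0, 418]) spool();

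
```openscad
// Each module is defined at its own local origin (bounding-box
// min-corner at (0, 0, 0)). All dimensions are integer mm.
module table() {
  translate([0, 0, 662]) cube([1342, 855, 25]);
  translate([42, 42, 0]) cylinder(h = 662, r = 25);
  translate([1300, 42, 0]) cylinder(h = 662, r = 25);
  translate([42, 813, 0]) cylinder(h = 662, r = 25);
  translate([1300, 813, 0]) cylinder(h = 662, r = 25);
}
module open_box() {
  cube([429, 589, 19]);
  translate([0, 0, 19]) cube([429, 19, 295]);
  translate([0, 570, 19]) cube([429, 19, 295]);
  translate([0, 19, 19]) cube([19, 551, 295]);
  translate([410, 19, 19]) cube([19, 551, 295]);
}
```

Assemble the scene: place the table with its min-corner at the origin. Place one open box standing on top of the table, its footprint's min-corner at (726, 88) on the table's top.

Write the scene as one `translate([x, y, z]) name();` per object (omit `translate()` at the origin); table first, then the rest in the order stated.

table();
translate([726, 88, 687]) open_box();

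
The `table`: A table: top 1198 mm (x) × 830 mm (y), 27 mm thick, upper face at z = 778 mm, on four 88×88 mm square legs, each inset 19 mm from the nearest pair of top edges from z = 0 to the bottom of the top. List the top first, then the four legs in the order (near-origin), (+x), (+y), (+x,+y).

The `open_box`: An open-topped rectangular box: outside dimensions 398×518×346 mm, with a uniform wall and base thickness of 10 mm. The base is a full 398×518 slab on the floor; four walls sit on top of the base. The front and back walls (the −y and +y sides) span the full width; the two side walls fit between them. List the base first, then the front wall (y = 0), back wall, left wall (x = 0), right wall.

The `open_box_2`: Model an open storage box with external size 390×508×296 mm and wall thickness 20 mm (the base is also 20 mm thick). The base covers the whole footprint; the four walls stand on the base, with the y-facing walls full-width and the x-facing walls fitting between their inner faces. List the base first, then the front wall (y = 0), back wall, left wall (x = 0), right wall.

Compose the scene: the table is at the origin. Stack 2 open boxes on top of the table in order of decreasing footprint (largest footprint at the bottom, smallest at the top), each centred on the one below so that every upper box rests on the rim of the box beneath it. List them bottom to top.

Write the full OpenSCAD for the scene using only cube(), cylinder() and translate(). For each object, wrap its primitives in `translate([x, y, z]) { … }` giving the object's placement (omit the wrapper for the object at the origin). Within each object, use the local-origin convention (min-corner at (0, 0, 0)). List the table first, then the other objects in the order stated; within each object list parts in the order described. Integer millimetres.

translate([0, 0, 751]) cube([1198, 830, 27]);
translate([19, 19, 0]) cube([88, 88, 751]);
translate([1091, 19, 0]) cube([88, 88, 751]);
translate([19, 723, 0]) cube([88, 88, 751]);
translate([1091, 723, 0]) cube([88, 88, 751]);
translate([400, 156, 778]) {
  cube([398, 518, 10]);
  translate([0, 0, 10]) cube([398, 10, 336]);
  translate([0, 508, 10]) cube([398, 10, 336]);
  translate([0, 10, 10]) cube([10, 498, 336]);
  translate([388, 10, 10]) cube([10, 498, 336]);
}
translate([404, 161, 1124]) {
  cube([390, 508, 20]);
  translate([0, 0, 20]) cube([390, 20, 276]);
  translate([0, 488, 20]) cube([390, 20, 276]);
  translate([0, 20, 20]) cube([20, 468, 276]);
  translate([370, 20, 20]) cube([20, 468, 276]);
}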